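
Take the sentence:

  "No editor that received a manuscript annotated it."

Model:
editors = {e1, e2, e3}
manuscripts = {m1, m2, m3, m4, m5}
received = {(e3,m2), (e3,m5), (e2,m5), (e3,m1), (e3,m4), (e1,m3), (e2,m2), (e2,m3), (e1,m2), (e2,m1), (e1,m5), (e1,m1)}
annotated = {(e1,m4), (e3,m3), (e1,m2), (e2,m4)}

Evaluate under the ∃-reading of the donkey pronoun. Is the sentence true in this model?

"it" takes "a manuscript" as antecedent — a donkey pronoun bound across the clause boundary.
Truth condition: for no (e,m) with received(e,m) does annotated(e,m) hold.
Restrictor pairs — does the scope hold? (e1,m1):fails  (e1,m2):holds  (e1,m3):fails  (e1,m5):fails  (e2,m1):fails  (e2,m2):fails  (e2,m3):fails  (e2,m5):fails  (e3,m1):fails  (e3,m2):fails  (e3,m4):fails  (e3,m5):fails
Scope holds for 1 pair(s), so the sentence is false.

False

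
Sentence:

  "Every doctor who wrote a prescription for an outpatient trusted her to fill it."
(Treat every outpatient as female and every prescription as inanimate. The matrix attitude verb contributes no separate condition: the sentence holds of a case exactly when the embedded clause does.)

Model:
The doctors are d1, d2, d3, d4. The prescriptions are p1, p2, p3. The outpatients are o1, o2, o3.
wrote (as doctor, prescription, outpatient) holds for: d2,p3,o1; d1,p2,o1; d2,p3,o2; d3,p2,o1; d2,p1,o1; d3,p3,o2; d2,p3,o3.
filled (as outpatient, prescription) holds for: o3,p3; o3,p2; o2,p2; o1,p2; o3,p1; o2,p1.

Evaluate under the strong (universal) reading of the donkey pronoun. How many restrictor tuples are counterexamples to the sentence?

"her" takes "an outpatient" as antecedent and "it" takes "a prescription"; both are donkey pronouns co-varying with the restrictor.
Strong reading: for every (d,p,o) with wrote(d,p,o), filled(o,p).
Restrictor triples: (d1,p2,o1)→filled(o1,p2) ✓  (d2,p1,o1)→filled(o1,p1) ✗  (d2,p3,o1)→filled(o1,p3) ✗  (d2,p3,o2)→filled(o2,p3) ✗  (d2,p3,o3)→filled(o3,p3) ✓  (d3,p2,o1)→filled(o1,p2) ✓  (d3,p3,o2)→filled(o2,p3) ✗
Counterexamples (restrictor triples failing the scope): 4.

4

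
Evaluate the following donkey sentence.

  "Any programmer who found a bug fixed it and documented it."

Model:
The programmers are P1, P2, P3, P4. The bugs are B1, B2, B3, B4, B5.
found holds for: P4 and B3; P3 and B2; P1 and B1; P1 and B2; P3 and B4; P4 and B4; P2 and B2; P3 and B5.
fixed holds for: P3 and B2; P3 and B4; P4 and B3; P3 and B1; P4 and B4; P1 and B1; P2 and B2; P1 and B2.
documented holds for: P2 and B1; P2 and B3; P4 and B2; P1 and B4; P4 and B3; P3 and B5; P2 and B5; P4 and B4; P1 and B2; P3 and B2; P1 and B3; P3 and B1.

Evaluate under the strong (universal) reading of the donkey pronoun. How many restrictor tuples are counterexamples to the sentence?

4

"it" takes "a bug" as antecedent — a donkey pronoun bound across the clause boundary.
Strong reading: for every (p,b) with found(p,b), fixed(p,b) ∧ documented(p,b).
Restrictor pairs: (P1,B1) ✗  (P1,B2) ✓  (P2,B2) ✗  (P3,B2) ✓  (P3,B4) ✗  (P3,B5) ✗  (P4,B3) ✓  (P4,B4) ✓
Counterexamples (restrictor pairs failing the scope): 4.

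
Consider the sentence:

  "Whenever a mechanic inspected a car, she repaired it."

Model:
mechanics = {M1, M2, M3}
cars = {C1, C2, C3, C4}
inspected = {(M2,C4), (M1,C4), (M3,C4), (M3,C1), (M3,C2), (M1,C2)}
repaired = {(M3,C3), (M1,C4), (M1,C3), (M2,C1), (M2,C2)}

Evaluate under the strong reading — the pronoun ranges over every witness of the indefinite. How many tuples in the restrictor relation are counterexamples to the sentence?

"it" takes "a car" as antecedent — a donkey pronoun bound across the clause boundary.
Strong reading: for every (m,c) with inspected(m,c), repaired(m,c).
Restrictor pairs: (M1,C2) ✗  (M1,C4) ✓  (M2,C4) ✗  (M3,C1) ✗  (M3,C2) ✗  (M3,C4) ✗
Counterexamples (restrictor pairs failing the scope): 5.

5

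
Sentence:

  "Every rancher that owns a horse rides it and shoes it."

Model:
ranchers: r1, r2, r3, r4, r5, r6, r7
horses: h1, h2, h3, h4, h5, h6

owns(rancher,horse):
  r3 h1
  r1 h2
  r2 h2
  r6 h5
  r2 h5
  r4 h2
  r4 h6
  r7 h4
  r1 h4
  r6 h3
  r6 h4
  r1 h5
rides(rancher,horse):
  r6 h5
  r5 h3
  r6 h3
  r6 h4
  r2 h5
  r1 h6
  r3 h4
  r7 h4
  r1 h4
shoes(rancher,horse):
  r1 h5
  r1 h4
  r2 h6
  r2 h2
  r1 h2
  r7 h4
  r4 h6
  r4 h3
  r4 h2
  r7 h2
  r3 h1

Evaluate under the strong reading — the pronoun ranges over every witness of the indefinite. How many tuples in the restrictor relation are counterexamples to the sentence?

10

"it" takes "a horse" as antecedent — a donkey pronoun bound across the clause boundary.
Strong reading: for every (r,h) with owns(r,h), rides(r,h) ∧ shoes(r,h).
Restrictor pairs: (r1,h2) ✗  (r1,h4) ✓  (r1,h5) ✗  (r2,h2) ✗  (r2,h5) ✗  (r3,h1) ✗  (r4,h2) ✗  (r4,h6) ✗  (r6,h3) ✗  (r6,h4) ✗  (r6,h5) ✗  (r7,h4) ✓
Counterexamples (restrictor pairs failing the scope): 10.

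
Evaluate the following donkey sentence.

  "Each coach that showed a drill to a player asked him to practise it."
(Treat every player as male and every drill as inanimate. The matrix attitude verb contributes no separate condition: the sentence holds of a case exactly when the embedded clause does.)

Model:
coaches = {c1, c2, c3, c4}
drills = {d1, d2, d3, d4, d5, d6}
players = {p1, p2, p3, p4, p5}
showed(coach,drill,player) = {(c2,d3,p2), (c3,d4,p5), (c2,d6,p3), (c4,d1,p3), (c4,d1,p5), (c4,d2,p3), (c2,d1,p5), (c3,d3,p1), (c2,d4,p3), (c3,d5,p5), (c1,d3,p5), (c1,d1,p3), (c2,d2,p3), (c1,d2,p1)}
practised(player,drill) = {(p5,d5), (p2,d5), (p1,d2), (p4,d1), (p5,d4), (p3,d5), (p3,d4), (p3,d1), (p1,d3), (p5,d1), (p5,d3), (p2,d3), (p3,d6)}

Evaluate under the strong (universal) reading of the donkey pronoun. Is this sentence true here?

"him" takes "a player" as antecedent and "it" takes "a drill"; both are donkey pronouns co-varying with the restrictor.
Strong reading: for every (c,d,p) with showed(c,d,p), practised(p,d).
Restrictor triples: (c1,d1,p3)→practised(p3,d1) ✓  (c1,d2,p1)→practised(p1,d2) ✓  (c1,d3,p5)→practised(p5,d3) ✓  (c2,d1,p5)→practised(p5,d1) ✓  (c2,d2,p3)→practised(p3,d2) ✗  (c2,d3,p2)→practised(p2,d3) ✓  (c2,d4,p3)→practised(p3,d4) ✓  (c2,d6,p3)→practised(p3,d6) ✓  (c3,d3,p1)→practised(p1,d3) ✓  (c3,d4,p5)→practised(p5,d4) ✓  (c3,d5,p5)→practised(p5,d5) ✓  (c4,d1,p3)→practised(p3,d1) ✓  (c4,d1,p5)→practised(p5,d1) ✓  (c4,d2,p3)→practised(p3,d2) ✗
Counterexample: (c2,d2,p3) — practised(p3,d2) does not hold.

False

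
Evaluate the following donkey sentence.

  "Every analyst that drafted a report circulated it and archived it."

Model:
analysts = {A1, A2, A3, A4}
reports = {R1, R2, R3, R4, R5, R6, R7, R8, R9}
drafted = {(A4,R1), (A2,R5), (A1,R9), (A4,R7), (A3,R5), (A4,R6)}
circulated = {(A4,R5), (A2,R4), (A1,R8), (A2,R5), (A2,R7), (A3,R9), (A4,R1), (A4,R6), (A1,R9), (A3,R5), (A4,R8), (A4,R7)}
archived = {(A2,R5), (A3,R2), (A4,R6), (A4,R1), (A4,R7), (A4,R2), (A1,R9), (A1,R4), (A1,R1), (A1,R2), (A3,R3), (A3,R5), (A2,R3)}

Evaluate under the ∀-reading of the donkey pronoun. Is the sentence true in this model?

True

"it" takes "a report" as antecedent — a donkey pronoun bound across the clause boundary.
Strong reading: for every (a,r) with drafted(a,r), circulated(a,r) ∧ archived(a,r).
Restrictor pairs: (A1,R9) ✓  (A2,R5) ✓  (A3,R5) ✓  (A4,R1) ✓  (A4,R6) ✓  (A4,R7) ✓
Every restrictor pair satisfies the scope.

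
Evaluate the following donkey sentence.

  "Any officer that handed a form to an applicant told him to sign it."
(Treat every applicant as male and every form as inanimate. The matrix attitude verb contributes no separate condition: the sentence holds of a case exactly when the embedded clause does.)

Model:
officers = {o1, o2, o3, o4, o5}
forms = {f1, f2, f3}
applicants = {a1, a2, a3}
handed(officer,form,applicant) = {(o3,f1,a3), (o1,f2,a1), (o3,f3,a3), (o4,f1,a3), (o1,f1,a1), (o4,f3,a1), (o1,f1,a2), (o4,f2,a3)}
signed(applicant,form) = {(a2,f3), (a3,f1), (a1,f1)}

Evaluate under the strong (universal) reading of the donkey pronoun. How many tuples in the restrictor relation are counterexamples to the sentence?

5

"him" takes "an applicant" as antecedent and "it" takes "a form"; both are donkey pronouns co-varying with the restrictor.
Strong reading: for every (o,f,a) with handed(o,f,a), signed(a,f).
Restrictor triples: (o1,f1,a1)→signed(a1,f1) ✓  (o1,f1,a2)→signed(a2,f1) ✗  (o1,f2,a1)→signed(a1,f2) ✗  (o3,f1,a3)→signed(a3,f1) ✓  (o3,f3,a3)→signed(a3,f3) ✗  (o4,f1,a3)→signed(a3,f1) ✓  (o4,f2,a3)→signed(a3,f2) ✗  (o4,f3,a1)→signed(a1,f3) ✗
Counterexamples (restrictor triples failing the scope): 5.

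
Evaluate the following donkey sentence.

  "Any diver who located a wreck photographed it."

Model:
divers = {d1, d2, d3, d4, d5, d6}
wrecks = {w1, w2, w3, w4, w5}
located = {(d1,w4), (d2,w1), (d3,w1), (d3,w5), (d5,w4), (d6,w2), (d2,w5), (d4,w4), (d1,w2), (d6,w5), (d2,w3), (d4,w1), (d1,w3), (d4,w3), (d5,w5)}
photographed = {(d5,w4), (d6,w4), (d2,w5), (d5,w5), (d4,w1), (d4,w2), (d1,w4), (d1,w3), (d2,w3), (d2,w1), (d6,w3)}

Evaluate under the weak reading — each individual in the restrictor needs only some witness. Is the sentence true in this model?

False

"it" takes "a wreck" as antecedent — a donkey pronoun bound across the clause boundary.
Weak reading: every diver d with some located-wreck has at least one located-wreck w such that photographed(d,w).
Per diver: d1:✓  d2:✓  d3:✗  d4:✓  d5:✓  d6:✗
d3 has no witness among its located-wrecks.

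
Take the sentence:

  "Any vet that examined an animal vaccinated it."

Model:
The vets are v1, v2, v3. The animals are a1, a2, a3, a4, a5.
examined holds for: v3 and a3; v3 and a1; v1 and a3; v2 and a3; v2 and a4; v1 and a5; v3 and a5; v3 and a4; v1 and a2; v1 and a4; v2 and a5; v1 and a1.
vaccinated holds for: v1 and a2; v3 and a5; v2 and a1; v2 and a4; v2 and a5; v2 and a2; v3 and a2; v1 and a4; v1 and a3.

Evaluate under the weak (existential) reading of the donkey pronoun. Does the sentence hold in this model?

True

"it" takes "an animal" as antecedent — a donkey pronoun bound across the clause boundary.
Weak reading: every vet v with some examined-animal has at least one examined-animal a such that vaccinated(v,a).
Per vet: v1:✓  v2:✓  v3:✓
Every vet in the restrictor has a witness.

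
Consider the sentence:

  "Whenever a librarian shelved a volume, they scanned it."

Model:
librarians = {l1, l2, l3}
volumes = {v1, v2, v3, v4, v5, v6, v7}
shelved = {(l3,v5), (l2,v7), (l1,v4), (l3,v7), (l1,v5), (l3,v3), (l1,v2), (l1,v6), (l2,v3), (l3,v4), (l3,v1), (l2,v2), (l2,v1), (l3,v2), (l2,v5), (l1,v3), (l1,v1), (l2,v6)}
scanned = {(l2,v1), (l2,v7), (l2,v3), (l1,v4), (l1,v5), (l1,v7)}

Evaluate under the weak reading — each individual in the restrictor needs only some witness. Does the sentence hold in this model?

"it" takes "a volume" as antecedent — a donkey pronoun bound across the clause boundary.
Weak reading: every librarian l with some shelved-volume has at least one shelved-volume v such that scanned(l,v).
Per librarian: l1:✓  l2:✓  l3:✗
l3 has no witness among its shelved-volumes.

False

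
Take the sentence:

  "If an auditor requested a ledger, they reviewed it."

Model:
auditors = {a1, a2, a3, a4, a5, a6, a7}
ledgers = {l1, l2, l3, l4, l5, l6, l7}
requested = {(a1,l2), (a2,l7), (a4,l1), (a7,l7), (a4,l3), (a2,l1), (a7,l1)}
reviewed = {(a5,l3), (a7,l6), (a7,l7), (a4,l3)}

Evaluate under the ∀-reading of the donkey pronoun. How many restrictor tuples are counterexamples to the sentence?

"it" takes "a ledger" as antecedent — a donkey pronoun bound across the clause boundary.
Strong reading: for every (a,l) with requested(a,l), reviewed(a,l).
Restrictor pairs: (a1,l2) ✗  (a2,l1) ✗  (a2,l7) ✗  (a4,l1) ✗  (a4,l3) ✓  (a7,l1) ✗  (a7,l7) ✓
Counterexamples (restrictor pairs failing the scope): 5.

5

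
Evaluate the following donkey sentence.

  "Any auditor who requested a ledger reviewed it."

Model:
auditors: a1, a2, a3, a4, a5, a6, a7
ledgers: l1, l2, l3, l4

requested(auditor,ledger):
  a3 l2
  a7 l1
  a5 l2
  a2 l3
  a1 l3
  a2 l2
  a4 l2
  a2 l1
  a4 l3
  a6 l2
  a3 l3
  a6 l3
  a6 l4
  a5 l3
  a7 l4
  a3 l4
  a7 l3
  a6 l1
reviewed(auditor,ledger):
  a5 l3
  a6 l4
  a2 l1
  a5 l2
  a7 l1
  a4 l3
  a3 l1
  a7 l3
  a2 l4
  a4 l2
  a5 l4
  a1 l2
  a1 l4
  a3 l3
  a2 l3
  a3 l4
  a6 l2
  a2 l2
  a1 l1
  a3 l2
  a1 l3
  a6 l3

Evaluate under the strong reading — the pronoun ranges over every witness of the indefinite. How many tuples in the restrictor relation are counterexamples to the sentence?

2

"it" takes "a ledger" as antecedent — a donkey pronoun bound across the clause boundary.
Strong reading: for every (a,l) with requested(a,l), reviewed(a,l).
Restrictor pairs: (a1,l3) ✓  (a2,l1) ✓  (a2,l2) ✓  (a2,l3) ✓  (a3,l2) ✓  (a3,l3) ✓  (a3,l4) ✓  (a4,l2) ✓  (a4,l3) ✓  (a5,l2) ✓  (a5,l3) ✓  (a6,l1) ✗  (a6,l2) ✓  (a6,l3) ✓  (a6,l4) ✓  (a7,l1) ✓  (a7,l3) ✓  (a7,l4) ✗
Counterexamples (restrictor pairs failing the scope): 2.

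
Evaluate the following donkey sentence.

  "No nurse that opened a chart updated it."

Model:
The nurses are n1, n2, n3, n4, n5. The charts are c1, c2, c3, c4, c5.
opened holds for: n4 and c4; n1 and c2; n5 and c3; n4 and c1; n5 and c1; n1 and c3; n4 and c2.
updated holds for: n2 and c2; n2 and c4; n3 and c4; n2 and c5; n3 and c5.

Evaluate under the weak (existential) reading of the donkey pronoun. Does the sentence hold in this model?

"it" takes "a chart" as antecedent — a donkey pronoun bound across the clause boundary.
Truth condition: for no (n,c) with opened(n,c) does updated(n,c) hold.
Restrictor pairs — does the scope hold? (n1,c2):fails  (n1,c3):fails  (n4,c1):fails  (n4,c2):fails  (n4,c4):fails  (n5,c1):fails  (n5,c3):fails
Scope holds for no restrictor pair, so the sentence is true.

True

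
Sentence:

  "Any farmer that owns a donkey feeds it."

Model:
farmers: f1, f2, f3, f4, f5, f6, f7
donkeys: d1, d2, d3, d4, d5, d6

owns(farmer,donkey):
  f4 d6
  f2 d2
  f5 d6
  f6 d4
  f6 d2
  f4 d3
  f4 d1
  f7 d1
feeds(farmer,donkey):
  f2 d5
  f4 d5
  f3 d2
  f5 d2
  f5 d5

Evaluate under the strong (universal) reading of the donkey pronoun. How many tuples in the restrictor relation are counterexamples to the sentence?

8

"it" takes "a donkey" as antecedent — a donkey pronoun bound across the clause boundary.
Strong reading: for every (f,d) with owns(f,d), feeds(f,d).
Restrictor pairs: (f2,d2) ✗  (f4,d1) ✗  (f4,d3) ✗  (f4,d6) ✗  (f5,d6) ✗  (f6,d2) ✗  (f6,d4) ✗  (f7,d1) ✗
Counterexamples (restrictor pairs failing the scope): 8.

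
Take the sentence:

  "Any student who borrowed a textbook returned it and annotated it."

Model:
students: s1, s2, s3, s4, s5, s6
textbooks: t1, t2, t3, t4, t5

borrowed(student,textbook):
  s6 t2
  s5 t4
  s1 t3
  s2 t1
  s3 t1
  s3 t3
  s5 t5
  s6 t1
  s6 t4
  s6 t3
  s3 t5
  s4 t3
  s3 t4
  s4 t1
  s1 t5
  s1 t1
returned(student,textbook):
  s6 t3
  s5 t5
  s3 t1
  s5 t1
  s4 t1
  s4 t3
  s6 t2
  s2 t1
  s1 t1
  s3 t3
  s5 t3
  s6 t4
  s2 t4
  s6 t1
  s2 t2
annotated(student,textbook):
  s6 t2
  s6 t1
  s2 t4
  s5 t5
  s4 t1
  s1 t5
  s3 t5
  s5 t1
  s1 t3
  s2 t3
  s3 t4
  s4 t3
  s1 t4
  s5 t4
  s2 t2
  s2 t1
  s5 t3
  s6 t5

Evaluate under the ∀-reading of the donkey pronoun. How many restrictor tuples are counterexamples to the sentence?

"it" takes "a textbook" as antecedent — a donkey pronoun bound across the clause boundary.
Strong reading: for every (s,t) with borrowed(s,t), returned(s,t) ∧ annotated(s,t).
Restrictor pairs: (s1,t1) ✗  (s1,t3) ✗  (s1,t5) ✗  (s2,t1) ✓  (s3,t1) ✗  (s3,t3) ✗  (s3,t4) ✗  (s3,t5) ✗  (s4,t1) ✓  (s4,t3) ✓  (s5,t4) ✗  (s5,t5) ✓  (s6,t1) ✓  (s6,t2) ✓  (s6,t3) ✗  (s6,t4) ✗
Counterexamples (restrictor pairs failing the scope): 10.

10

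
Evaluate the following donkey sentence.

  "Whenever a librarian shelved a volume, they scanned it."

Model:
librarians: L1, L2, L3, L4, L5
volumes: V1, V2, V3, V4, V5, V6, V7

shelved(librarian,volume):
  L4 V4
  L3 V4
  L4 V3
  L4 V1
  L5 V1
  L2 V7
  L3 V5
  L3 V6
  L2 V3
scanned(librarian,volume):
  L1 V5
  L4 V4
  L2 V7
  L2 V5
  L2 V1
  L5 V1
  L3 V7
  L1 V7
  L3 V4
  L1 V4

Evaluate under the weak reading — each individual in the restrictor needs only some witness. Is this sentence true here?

"it" takes "a volume" as antecedent — a donkey pronoun bound across the clause boundary.
Weak reading: every librarian l with some shelved-volume has at least one shelved-volume v such that scanned(l,v).
Per librarian: L2:✓  L3:✓  L4:✓  L5:✓
Every librarian in the restrictor has a witness.

True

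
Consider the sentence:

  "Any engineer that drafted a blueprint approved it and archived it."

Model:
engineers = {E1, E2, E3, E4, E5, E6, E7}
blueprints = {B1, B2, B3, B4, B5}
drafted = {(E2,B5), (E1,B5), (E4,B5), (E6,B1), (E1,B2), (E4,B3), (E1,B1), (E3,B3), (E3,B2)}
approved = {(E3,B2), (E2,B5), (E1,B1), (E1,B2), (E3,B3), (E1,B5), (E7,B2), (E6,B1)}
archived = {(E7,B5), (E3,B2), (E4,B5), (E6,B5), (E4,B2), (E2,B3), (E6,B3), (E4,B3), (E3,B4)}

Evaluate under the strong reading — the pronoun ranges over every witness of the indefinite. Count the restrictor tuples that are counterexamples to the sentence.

"it" takes "a blueprint" as antecedent — a donkey pronoun bound across the clause boundary.
Strong reading: for every (e,b) with drafted(e,b), approved(e,b) ∧ archived(e,b).
Restrictor pairs: (E1,B1) ✗  (E1,B2) ✗  (E1,B5) ✗  (E2,B5) ✗  (E3,B2) ✓  (E3,B3) ✗  (E4,B3) ✗  (E4,B5) ✗  (E6,B1) ✗
Counterexamples (restrictor pairs failing the scope): 8.

8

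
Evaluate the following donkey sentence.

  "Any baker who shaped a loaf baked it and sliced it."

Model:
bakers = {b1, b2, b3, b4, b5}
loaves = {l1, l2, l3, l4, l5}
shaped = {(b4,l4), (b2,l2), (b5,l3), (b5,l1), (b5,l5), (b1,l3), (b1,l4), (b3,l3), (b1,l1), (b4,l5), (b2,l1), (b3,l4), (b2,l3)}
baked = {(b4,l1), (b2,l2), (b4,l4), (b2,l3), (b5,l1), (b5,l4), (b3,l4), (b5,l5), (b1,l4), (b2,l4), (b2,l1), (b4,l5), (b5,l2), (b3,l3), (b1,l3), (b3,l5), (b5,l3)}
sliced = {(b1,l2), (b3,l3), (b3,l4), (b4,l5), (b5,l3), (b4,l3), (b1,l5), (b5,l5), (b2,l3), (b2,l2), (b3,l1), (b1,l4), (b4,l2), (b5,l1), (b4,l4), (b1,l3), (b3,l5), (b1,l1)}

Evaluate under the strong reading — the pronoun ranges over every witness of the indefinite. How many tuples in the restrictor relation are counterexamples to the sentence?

"it" takes "a loaf" as antecedent — a donkey pronoun bound across the clause boundary.
Strong reading: for every (b,l) with shaped(b,l), baked(b,l) ∧ sliced(b,l).
Restrictor pairs: (b1,l1) ✗  (b1,l3) ✓  (b1,l4) ✓  (b2,l1) ✗  (b2,l2) ✓  (b2,l3) ✓  (b3,l3) ✓  (b3,l4) ✓  (b4,l4) ✓  (b4,l5) ✓  (b5,l1) ✓  (b5,l3) ✓  (b5,l5) ✓
Counterexamples (restrictor pairs failing the scope): 2.

2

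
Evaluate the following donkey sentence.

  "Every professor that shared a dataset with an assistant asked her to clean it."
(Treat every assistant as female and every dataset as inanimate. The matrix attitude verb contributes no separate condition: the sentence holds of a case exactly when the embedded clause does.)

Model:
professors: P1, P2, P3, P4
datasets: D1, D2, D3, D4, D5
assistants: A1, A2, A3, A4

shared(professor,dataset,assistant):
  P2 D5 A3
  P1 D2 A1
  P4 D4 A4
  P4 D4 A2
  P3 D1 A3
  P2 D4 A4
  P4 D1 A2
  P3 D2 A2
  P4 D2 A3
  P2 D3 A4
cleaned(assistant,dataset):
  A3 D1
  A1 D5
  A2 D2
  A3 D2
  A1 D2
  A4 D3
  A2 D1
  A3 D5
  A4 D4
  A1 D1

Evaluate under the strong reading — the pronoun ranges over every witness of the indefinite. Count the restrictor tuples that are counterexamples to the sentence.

"her" takes "an assistant" as antecedent and "it" takes "a dataset"; both are donkey pronouns co-varying with the restrictor.
Strong reading: for every (p,d,a) with shared(p,d,a), cleaned(a,d).
Restrictor triples: (P1,D2,A1)→cleaned(A1,D2) ✓  (P2,D3,A4)→cleaned(A4,D3) ✓  (P2,D4,A4)→cleaned(A4,D4) ✓  (P2,D5,A3)→cleaned(A3,D5) ✓  (P3,D1,A3)→cleaned(A3,D1) ✓  (P3,D2,A2)→cleaned(A2,D2) ✓  (P4,D1,A2)→cleaned(A2,D1) ✓  (P4,D2,A3)→cleaned(A3,D2) ✓  (P4,D4,A2)→cleaned(A2,D4) ✗  (P4,D4,A4)→cleaned(A4,D4) ✓
Counterexamples (restrictor triples failing the scope): 1.

1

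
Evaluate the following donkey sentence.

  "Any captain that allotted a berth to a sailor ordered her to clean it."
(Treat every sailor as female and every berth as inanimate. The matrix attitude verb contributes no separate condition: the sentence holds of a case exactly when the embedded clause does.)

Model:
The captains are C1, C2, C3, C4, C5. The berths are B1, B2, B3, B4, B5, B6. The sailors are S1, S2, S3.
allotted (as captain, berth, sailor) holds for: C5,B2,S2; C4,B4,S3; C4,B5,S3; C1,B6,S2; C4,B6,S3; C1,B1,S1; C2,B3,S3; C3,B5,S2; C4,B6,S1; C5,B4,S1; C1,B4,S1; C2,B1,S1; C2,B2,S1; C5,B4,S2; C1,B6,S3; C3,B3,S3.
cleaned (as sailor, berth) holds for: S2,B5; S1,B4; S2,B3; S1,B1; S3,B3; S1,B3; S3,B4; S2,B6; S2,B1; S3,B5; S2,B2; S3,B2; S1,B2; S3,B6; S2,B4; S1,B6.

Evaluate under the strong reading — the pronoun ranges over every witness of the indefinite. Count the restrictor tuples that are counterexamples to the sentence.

0

"her" takes "a sailor" as antecedent and "it" takes "a berth"; both are donkey pronouns co-varying with the restrictor.
Strong reading: for every (c,b,s) with allotted(c,b,s), cleaned(s,b).
Restrictor triples: (C1,B1,S1)→cleaned(S1,B1) ✓  (C1,B4,S1)→cleaned(S1,B4) ✓  (C1,B6,S2)→cleaned(S2,B6) ✓  (C1,B6,S3)→cleaned(S3,B6) ✓  (C2,B1,S1)→cleaned(S1,B1) ✓  (C2,B2,S1)→cleaned(S1,B2) ✓  (C2,B3,S3)→cleaned(S3,B3) ✓  (C3,B3,S3)→cleaned(S3,B3) ✓  (C3,B5,S2)→cleaned(S2,B5) ✓  (C4,B4,S3)→cleaned(S3,B4) ✓  (C4,B5,S3)→cleaned(S3,B5) ✓  (C4,B6,S1)→cleaned(S1,B6) ✓  (C4,B6,S3)→cleaned(S3,B6) ✓  (C5,B2,S2)→cleaned(S2,B2) ✓  (C5,B4,S1)→cleaned(S1,B4) ✓  (C5,B4,S2)→cleaned(S2,B4) ✓
Counterexamples (restrictor triples failing the scope): 0.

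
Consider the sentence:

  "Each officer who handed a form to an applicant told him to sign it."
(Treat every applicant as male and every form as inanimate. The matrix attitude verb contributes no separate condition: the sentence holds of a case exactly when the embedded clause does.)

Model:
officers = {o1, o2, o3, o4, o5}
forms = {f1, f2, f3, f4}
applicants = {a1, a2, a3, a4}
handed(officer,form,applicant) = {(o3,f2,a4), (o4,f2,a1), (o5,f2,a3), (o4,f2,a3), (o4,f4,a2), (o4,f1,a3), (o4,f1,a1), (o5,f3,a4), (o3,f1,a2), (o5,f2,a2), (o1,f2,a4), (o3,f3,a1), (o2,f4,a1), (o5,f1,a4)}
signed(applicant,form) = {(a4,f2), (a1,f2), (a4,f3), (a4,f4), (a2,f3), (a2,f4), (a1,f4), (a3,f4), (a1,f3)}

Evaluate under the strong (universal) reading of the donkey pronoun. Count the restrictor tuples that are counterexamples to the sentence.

"him" takes "an applicant" as antecedent and "it" takes "a form"; both are donkey pronouns co-varying with the restrictor.
Strong reading: for every (o,f,a) with handed(o,f,a), signed(a,f).
Restrictor triples: (o1,f2,a4)→signed(a4,f2) ✓  (o2,f4,a1)→signed(a1,f4) ✓  (o3,f1,a2)→signed(a2,f1) ✗  (o3,f2,a4)→signed(a4,f2) ✓  (o3,f3,a1)→signed(a1,f3) ✓  (o4,f1,a1)→signed(a1,f1) ✗  (o4,f1,a3)→signed(a3,f1) ✗  (o4,f2,a1)→signed(a1,f2) ✓  (o4,f2,a3)→signed(a3,f2) ✗  (o4,f4,a2)→signed(a2,f4) ✓  (o5,f1,a4)→signed(a4,f1) ✗  (o5,f2,a2)→signed(a2,f2) ✗  (o5,f2,a3)→signed(a3,f2) ✗  (o5,f3,a4)→signed(a4,f3) ✓
Counterexamples (restrictor triples failing the scope): 7.

7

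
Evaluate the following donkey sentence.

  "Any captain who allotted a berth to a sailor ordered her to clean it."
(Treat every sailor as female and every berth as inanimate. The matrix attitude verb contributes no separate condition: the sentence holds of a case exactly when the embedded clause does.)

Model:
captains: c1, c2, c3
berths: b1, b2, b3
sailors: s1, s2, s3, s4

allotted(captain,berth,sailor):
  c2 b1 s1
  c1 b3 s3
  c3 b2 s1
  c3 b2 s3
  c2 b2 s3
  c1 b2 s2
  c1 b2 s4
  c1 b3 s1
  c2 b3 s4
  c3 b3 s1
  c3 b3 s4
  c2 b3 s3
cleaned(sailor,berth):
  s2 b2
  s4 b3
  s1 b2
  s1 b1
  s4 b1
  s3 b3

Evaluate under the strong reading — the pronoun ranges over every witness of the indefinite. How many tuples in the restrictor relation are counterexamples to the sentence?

5

"her" takes "a sailor" as antecedent and "it" takes "a berth"; both are donkey pronouns co-varying with the restrictor.
Strong reading: for every (c,b,s) with allotted(c,b,s), cleaned(s,b).
Restrictor triples: (c1,b2,s2)→cleaned(s2,b2) ✓  (c1,b2,s4)→cleaned(s4,b2) ✗  (c1,b3,s1)→cleaned(s1,b3) ✗  (c1,b3,s3)→cleaned(s3,b3) ✓  (c2,b1,s1)→cleaned(s1,b1) ✓  (c2,b2,s3)→cleaned(s3,b2) ✗  (c2,b3,s3)→cleaned(s3,b3) ✓  (c2,b3,s4)→cleaned(s4,b3) ✓  (c3,b2,s1)→cleaned(s1,b2) ✓  (c3,b2,s3)→cleaned(s3,b2) ✗  (c3,b3,s1)→cleaned(s1,b3) ✗  (c3,b3,s4)→cleaned(s4,b3) ✓
Counterexamples (restrictor triples failing the scope): 5.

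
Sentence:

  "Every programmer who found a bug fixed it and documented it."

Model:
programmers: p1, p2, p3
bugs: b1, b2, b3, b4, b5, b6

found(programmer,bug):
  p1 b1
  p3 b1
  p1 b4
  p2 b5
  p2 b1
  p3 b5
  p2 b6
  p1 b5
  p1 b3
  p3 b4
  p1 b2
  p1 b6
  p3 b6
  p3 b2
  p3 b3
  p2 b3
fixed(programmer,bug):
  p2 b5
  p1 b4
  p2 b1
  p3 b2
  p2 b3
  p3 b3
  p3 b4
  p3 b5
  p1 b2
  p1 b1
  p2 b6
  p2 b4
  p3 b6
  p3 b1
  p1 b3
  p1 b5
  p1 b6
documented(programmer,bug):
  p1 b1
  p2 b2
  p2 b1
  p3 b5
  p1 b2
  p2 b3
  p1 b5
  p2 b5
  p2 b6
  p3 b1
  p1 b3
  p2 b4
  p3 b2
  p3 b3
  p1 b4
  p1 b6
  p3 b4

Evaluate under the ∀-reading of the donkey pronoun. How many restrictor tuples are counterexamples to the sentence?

"it" takes "a bug" as antecedent — a donkey pronoun bound across the clause boundary.
Strong reading: for every (p,b) with found(p,b), fixed(p,b) ∧ documented(p,b).
Restrictor pairs: (p1,b1) ✓  (p1,b2) ✓  (p1,b3) ✓  (p1,b4) ✓  (p1,b5) ✓  (p1,b6) ✓  (p2,b1) ✓  (p2,b3) ✓  (p2,b5) ✓  (p2,b6) ✓  (p3,b1) ✓  (p3,b2) ✓  (p3,b3) ✓  (p3,b4) ✓  (p3,b5) ✓  (p3,b6) ✗
Counterexamples (restrictor pairs failing the scope): 1.

1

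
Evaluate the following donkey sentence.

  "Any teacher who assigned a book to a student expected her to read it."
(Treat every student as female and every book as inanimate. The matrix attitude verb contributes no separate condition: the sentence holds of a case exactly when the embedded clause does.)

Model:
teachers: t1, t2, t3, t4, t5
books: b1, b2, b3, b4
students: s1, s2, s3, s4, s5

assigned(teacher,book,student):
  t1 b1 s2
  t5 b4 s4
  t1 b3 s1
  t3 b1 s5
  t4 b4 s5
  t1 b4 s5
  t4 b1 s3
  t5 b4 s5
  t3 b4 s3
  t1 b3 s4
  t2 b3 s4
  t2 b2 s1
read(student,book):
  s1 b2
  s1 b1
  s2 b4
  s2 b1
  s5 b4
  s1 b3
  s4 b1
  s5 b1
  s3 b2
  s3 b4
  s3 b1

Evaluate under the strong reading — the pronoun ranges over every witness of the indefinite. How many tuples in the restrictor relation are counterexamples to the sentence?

"her" takes "a student" as antecedent and "it" takes "a book"; both are donkey pronouns co-varying with the restrictor.
Strong reading: for every (t,b,s) with assigned(t,b,s), read(s,b).
Restrictor triples: (t1,b1,s2)→read(s2,b1) ✓  (t1,b3,s1)→read(s1,b3) ✓  (t1,b3,s4)→read(s4,b3) ✗  (t1,b4,s5)→read(s5,b4) ✓  (t2,b2,s1)→read(s1,b2) ✓  (t2,b3,s4)→read(s4,b3) ✗  (t3,b1,s5)→read(s5,b1) ✓  (t3,b4,s3)→read(s3,b4) ✓  (t4,b1,s3)→read(s3,b1) ✓  (t4,b4,s5)→read(s5,b4) ✓  (t5,b4,s4)→read(s4,b4) ✗  (t5,b4,s5)→read(s5,b4) ✓
Counterexamples (restrictor triples failing the scope): 3.

3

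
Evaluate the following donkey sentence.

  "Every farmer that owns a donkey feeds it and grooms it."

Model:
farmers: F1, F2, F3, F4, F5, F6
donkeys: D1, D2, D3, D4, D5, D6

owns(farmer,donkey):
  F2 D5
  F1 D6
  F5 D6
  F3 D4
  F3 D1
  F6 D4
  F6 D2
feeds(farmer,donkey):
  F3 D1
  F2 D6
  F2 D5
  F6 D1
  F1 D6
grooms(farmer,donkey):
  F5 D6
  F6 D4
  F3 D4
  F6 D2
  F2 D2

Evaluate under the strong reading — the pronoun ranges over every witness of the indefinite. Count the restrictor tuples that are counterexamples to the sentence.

"it" takes "a donkey" as antecedent — a donkey pronoun bound across the clause boundary.
Strong reading: for every (f,d) with owns(f,d), feeds(f,d) ∧ grooms(f,d).
Restrictor pairs: (F1,D6) ✗  (F2,D5) ✗  (F3,D1) ✗  (F3,D4) ✗  (F5,D6) ✗  (F6,D2) ✗  (F6,D4) ✗
Counterexamples (restrictor pairs failing the scope): 7.

7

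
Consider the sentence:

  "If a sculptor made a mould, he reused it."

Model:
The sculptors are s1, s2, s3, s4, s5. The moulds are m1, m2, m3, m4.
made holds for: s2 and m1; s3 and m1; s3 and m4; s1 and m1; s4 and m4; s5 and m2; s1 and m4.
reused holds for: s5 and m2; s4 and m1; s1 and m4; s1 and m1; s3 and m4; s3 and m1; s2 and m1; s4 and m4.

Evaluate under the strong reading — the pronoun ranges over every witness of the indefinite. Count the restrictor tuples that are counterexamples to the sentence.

0

"it" takes "a mould" as antecedent — a donkey pronoun bound across the clause boundary.
Strong reading: for every (s,m) with made(s,m), reused(s,m).
Restrictor pairs: (s1,m1) ✓  (s1,m4) ✓  (s2,m1) ✓  (s3,m1) ✓  (s3,m4) ✓  (s4,m4) ✓  (s5,m2) ✓
Counterexamples (restrictor pairs failing the scope): 0.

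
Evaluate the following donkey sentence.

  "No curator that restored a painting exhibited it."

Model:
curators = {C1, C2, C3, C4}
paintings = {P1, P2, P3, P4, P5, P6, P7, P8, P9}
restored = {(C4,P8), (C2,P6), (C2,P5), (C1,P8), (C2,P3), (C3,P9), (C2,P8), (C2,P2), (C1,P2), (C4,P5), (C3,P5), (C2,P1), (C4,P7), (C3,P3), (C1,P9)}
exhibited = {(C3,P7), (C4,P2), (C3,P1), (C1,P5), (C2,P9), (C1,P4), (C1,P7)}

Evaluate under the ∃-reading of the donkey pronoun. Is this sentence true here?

"it" takes "a painting" as antecedent — a donkey pronoun bound across the clause boundary.
Truth condition: for no (c,p) with restored(c,p) does exhibited(c,p) hold.
Restrictor pairs — does the scope hold? (C1,P2):fails  (C1,P8):fails  (C1,P9):fails  (C2,P1):fails  (C2,P2):fails  (C2,P3):fails  (C2,P5):fails  (C2,P6):fails  (C2,P8):fails  (C3,P3):fails  (C3,P5):fails  (C3,P9):fails  (C4,P5):fails  (C4,P7):fails  (C4,P8):fails
Scope holds for no restrictor pair, so the sentence is true.

True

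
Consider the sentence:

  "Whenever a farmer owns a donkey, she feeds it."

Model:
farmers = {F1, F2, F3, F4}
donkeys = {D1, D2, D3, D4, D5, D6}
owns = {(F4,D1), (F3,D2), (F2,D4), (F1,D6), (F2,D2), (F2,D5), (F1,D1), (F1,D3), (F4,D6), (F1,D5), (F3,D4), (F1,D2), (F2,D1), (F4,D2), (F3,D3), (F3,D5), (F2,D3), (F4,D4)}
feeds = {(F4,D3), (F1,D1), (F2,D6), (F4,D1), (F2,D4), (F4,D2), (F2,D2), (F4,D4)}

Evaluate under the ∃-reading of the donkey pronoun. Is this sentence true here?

False

"it" takes "a donkey" as antecedent — a donkey pronoun bound across the clause boundary.
Weak reading: every farmer f with some owns-donkey has at least one owns-donkey d such that feeds(f,d).
Per farmer: F1:✓  F2:✓  F3:✗  F4:✓
F3 has no witness among its owns-donkeys.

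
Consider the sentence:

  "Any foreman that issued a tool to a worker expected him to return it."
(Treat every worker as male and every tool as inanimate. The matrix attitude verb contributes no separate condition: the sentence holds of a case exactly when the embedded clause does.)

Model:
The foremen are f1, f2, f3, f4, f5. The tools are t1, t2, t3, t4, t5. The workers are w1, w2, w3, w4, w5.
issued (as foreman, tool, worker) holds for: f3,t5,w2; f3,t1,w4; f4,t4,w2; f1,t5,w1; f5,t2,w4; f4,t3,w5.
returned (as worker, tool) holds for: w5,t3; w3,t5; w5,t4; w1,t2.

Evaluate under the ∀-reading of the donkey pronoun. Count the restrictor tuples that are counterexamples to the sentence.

"him" takes "a worker" as antecedent and "it" takes "a tool"; both are donkey pronouns co-varying with the restrictor.
Strong reading: for every (f,t,w) with issued(f,t,w), returned(w,t).
Restrictor triples: (f1,t5,w1)→returned(w1,t5) ✗  (f3,t1,w4)→returned(w4,t1) ✗  (f3,t5,w2)→returned(w2,t5) ✗  (f4,t3,w5)→returned(w5,t3) ✓  (f4,t4,w2)→returned(w2,t4) ✗  (f5,t2,w4)→returned(w4,t2) ✗
Counterexamples (restrictor triples failing the scope): 5.

5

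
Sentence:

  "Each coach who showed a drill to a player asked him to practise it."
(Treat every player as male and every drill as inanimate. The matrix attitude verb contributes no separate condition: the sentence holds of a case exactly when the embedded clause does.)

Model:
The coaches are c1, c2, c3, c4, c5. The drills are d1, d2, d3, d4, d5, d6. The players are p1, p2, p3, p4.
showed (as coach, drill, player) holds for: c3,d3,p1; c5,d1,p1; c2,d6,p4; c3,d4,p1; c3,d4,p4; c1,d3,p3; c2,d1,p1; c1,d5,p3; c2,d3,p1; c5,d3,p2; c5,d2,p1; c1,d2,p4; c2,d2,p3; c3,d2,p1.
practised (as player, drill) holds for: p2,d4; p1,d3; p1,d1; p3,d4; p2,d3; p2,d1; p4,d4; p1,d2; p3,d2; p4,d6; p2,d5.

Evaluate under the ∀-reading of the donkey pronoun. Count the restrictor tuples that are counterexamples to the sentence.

"him" takes "a player" as antecedent and "it" takes "a drill"; both are donkey pronouns co-varying with the restrictor.
Strong reading: for every (c,d,p) with showed(c,d,p), practised(p,d).
Restrictor triples: (c1,d2,p4)→practised(p4,d2) ✗  (c1,d3,p3)→practised(p3,d3) ✗  (c1,d5,p3)→practised(p3,d5) ✗  (c2,d1,p1)→practised(p1,d1) ✓  (c2,d2,p3)→practised(p3,d2) ✓  (c2,d3,p1)→practised(p1,d3) ✓  (c2,d6,p4)→practised(p4,d6) ✓  (c3,d2,p1)→practised(p1,d2) ✓  (c3,d3,p1)→practised(p1,d3) ✓  (c3,d4,p1)→practised(p1,d4) ✗  (c3,d4,p4)→practised(p4,d4) ✓  (c5,d1,p1)→practised(p1,d1) ✓  (c5,d2,p1)→practised(p1,d2) ✓  (c5,d3,p2)→practised(p2,d3) ✓
Counterexamples (restrictor triples failing the scope): 4.

4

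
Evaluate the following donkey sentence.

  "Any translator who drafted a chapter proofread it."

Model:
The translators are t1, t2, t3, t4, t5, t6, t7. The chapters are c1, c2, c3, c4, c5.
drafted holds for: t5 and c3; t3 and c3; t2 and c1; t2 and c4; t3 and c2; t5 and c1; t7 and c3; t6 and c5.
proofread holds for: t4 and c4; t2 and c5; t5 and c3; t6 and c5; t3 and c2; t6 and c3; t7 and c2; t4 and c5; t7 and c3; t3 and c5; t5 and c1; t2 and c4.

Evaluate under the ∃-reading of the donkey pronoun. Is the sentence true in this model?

True

"it" takes "a chapter" as antecedent — a donkey pronoun bound across the clause boundary.
Weak reading: every translator t with some drafted-chapter has at least one drafted-chapter c such that proofread(t,c).
Per translator: t2:✓  t3:✓  t5:✓  t6:✓  t7:✓
Every translator in the restrictor has a witness.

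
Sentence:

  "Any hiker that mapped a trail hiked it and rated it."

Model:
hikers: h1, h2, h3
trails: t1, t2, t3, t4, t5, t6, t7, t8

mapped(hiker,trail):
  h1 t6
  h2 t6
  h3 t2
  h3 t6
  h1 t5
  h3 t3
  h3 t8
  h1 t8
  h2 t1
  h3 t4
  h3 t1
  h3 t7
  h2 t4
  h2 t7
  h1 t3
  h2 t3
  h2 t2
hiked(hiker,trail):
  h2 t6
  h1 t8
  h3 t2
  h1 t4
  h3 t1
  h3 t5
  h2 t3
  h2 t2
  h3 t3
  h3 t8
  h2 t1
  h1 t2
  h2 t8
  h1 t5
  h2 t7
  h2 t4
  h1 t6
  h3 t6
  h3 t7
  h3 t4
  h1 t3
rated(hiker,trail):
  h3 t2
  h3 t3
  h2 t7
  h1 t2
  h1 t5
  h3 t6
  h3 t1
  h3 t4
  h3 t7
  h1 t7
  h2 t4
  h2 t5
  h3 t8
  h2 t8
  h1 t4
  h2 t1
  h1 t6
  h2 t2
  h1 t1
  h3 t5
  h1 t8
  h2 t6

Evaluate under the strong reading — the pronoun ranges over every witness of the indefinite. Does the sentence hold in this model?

False

"it" takes "a trail" as antecedent — a donkey pronoun bound across the clause boundary.
Strong reading: for every (h,t) with mapped(h,t), hiked(h,t) ∧ rated(h,t).
Restrictor pairs: (h1,t3) ✗  (h1,t5) ✓  (h1,t6) ✓  (h1,t8) ✓  (h2,t1) ✓  (h2,t2) ✓  (h2,t3) ✗  (h2,t4) ✓  (h2,t6) ✓  (h2,t7) ✓  (h3,t1) ✓  (h3,t2) ✓  (h3,t3) ✓  (h3,t4) ✓  (h3,t6) ✓  (h3,t7) ✓  (h3,t8) ✓
Counterexample: (h1,t3) is in mapped but fails the scope.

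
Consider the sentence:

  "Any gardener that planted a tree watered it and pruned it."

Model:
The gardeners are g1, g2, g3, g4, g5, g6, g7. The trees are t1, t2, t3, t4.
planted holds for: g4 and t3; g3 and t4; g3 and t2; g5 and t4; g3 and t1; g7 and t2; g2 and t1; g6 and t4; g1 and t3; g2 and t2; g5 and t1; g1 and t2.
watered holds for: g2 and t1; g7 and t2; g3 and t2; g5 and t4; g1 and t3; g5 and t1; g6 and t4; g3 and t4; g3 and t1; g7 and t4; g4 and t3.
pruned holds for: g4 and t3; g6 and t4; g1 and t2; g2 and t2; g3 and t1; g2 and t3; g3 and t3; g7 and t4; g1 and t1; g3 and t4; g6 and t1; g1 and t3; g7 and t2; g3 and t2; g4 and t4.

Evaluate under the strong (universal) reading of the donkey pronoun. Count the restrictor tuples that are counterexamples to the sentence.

"it" takes "a tree" as antecedent — a donkey pronoun bound across the clause boundary.
Strong reading: for every (g,t) with planted(g,t), watered(g,t) ∧ pruned(g,t).
Restrictor pairs: (g1,t2) ✗  (g1,t3) ✓  (g2,t1) ✗  (g2,t2) ✗  (g3,t1) ✓  (g3,t2) ✓  (g3,t4) ✓  (g4,t3) ✓  (g5,t1) ✗  (g5,t4) ✗  (g6,t4) ✓  (g7,t2) ✓
Counterexamples (restrictor pairs failing the scope): 5.

5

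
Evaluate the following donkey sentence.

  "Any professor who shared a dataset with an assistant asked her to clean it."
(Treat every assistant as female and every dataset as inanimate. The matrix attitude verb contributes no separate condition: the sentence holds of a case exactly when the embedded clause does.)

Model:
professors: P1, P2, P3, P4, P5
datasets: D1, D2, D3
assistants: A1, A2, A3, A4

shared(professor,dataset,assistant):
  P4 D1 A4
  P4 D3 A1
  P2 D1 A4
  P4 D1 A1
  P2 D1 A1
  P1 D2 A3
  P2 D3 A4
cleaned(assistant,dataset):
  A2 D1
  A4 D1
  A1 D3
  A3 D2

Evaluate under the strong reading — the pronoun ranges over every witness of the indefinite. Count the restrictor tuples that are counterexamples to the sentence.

3

"her" takes "an assistant" as antecedent and "it" takes "a dataset"; both are donkey pronouns co-varying with the restrictor.
Strong reading: for every (p,d,a) with shared(p,d,a), cleaned(a,d).
Restrictor triples: (P1,D2,A3)→cleaned(A3,D2) ✓  (P2,D1,A1)→cleaned(A1,D1) ✗  (P2,D1,A4)→cleaned(A4,D1) ✓  (P2,D3,A4)→cleaned(A4,D3) ✗  (P4,D1,A1)→cleaned(A1,D1) ✗  (P4,D1,A4)→cleaned(A4,D1) ✓  (P4,D3,A1)→cleaned(A1,D3) ✓
Counterexamples (restrictor triples failing the scope): 3.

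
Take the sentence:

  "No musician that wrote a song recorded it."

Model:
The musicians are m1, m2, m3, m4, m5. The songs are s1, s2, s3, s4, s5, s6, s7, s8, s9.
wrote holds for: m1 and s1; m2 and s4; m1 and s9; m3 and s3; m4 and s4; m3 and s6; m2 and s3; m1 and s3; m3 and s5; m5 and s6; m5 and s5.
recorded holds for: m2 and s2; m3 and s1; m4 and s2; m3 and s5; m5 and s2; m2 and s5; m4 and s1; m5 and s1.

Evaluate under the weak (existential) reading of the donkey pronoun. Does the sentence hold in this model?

False

"it" takes "a song" as antecedent — a donkey pronoun bound across the clause boundary.
Truth condition: for no (m,s) with wrote(m,s) does recorded(m,s) hold.
Restrictor pairs — does the scope hold? (m1,s1):fails  (m1,s3):fails  (m1,s9):fails  (m2,s3):fails  (m2,s4):fails  (m3,s3):fails  (m3,s5):holds  (m3,s6):fails  (m4,s4):fails  (m5,s5):fails  (m5,s6):fails
Scope holds for 1 pair(s), so the sentence is false.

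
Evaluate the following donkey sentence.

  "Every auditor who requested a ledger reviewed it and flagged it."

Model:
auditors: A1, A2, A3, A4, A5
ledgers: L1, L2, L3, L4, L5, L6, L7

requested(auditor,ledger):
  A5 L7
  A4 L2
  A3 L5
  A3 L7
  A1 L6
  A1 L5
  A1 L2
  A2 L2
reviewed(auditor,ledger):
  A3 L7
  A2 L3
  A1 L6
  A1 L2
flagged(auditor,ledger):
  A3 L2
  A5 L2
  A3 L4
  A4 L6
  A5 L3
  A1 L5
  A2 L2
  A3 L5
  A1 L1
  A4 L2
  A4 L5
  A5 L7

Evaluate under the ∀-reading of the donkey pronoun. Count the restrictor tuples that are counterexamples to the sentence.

"it" takes "a ledger" as antecedent — a donkey pronoun bound across the clause boundary.
Strong reading: for every (a,l) with requested(a,l), reviewed(a,l) ∧ flagged(a,l).
Restrictor pairs: (A1,L2) ✗  (A1,L5) ✗  (A1,L6) ✗  (A2,L2) ✗  (A3,L5) ✗  (A3,L7) ✗  (A4,L2) ✗  (A5,L7) ✗
Counterexamples (restrictor pairs failing the scope): 8.

8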